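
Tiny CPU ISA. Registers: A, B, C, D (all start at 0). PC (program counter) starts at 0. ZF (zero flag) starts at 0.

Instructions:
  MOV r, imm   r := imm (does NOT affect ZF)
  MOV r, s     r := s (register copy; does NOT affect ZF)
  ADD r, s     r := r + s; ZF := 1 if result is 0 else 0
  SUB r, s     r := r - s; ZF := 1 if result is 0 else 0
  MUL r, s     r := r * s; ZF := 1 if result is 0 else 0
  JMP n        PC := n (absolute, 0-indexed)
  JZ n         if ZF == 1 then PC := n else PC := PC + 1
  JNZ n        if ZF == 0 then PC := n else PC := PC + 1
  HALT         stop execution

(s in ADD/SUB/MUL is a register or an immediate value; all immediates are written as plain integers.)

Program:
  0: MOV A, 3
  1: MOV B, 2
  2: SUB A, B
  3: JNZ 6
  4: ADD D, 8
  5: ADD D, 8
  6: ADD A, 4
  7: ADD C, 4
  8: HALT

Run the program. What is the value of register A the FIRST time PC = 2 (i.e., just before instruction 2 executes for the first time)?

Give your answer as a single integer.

Step 1: PC=0 exec 'MOV A, 3'. After: A=3 B=0 C=0 D=0 ZF=0 PC=1
Step 2: PC=1 exec 'MOV B, 2'. After: A=3 B=2 C=0 D=0 ZF=0 PC=2
First time PC=2: A=3

3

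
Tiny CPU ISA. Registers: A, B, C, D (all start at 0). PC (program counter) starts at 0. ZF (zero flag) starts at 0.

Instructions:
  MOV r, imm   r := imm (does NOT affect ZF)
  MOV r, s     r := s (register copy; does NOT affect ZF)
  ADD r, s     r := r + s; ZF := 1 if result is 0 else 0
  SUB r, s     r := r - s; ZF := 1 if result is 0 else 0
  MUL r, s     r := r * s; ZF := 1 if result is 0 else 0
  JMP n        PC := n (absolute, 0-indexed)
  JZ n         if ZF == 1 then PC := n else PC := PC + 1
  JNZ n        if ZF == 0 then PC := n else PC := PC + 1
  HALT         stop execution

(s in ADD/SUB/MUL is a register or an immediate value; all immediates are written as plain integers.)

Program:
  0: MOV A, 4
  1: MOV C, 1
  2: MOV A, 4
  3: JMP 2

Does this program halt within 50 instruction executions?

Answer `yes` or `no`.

Answer: no

Derivation:
Step 1: PC=0 exec 'MOV A, 4'. After: A=4 B=0 C=0 D=0 ZF=0 PC=1
Step 2: PC=1 exec 'MOV C, 1'. After: A=4 B=0 C=1 D=0 ZF=0 PC=2
Step 3: PC=2 exec 'MOV A, 4'. After: A=4 B=0 C=1 D=0 ZF=0 PC=3
Step 4: PC=3 exec 'JMP 2'. After: A=4 B=0 C=1 D=0 ZF=0 PC=2
State after step 4 equals state after step 2: the program is in a cycle of length 2 and will never halt.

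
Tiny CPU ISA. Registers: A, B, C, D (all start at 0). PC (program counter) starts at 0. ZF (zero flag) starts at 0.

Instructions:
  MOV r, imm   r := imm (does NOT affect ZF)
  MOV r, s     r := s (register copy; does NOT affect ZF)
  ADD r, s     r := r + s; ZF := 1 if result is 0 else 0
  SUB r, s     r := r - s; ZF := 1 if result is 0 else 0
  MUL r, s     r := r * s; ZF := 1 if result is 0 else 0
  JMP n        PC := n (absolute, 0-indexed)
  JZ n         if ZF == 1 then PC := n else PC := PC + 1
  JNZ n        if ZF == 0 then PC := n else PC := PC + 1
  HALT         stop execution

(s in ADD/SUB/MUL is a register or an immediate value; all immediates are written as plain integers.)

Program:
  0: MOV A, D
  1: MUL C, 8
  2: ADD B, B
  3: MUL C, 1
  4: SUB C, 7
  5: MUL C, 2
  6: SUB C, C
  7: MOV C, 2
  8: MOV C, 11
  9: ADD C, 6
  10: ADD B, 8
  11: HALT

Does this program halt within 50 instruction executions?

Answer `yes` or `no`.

Step 1: PC=0 exec 'MOV A, D'. After: A=0 B=0 C=0 D=0 ZF=0 PC=1
Step 2: PC=1 exec 'MUL C, 8'. After: A=0 B=0 C=0 D=0 ZF=1 PC=2
Step 3: PC=2 exec 'ADD B, B'. After: A=0 B=0 C=0 D=0 ZF=1 PC=3
Step 4: PC=3 exec 'MUL C, 1'. After: A=0 B=0 C=0 D=0 ZF=1 PC=4
Step 5: PC=4 exec 'SUB C, 7'. After: A=0 B=0 C=-7 D=0 ZF=0 PC=5
Step 6: PC=5 exec 'MUL C, 2'. After: A=0 B=0 C=-14 D=0 ZF=0 PC=6
Step 7: PC=6 exec 'SUB C, C'. After: A=0 B=0 C=0 D=0 ZF=1 PC=7
Step 8: PC=7 exec 'MOV C, 2'. After: A=0 B=0 C=2 D=0 ZF=1 PC=8
Step 9: PC=8 exec 'MOV C, 11'. After: A=0 B=0 C=11 D=0 ZF=1 PC=9
Step 10: PC=9 exec 'ADD C, 6'. After: A=0 B=0 C=17 D=0 ZF=0 PC=10
Step 11: PC=10 exec 'ADD B, 8'. After: A=0 B=8 C=17 D=0 ZF=0 PC=11
Step 12: PC=11 exec 'HALT'. After: A=0 B=8 C=17 D=0 ZF=0 PC=11 HALTED

Answer: yes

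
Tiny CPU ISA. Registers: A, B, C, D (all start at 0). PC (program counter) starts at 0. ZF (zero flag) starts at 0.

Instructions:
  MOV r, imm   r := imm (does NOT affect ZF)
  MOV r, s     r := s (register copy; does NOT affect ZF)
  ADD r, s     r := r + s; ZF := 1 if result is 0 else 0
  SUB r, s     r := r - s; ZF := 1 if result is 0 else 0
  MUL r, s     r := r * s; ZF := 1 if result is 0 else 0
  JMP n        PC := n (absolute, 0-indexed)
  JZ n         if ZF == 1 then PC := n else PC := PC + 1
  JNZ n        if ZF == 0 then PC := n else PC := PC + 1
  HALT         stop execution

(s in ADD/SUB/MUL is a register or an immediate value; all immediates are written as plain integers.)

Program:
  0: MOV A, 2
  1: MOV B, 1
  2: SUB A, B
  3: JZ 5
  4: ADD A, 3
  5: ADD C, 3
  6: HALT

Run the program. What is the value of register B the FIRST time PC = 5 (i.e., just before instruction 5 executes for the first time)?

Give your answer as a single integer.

Step 1: PC=0 exec 'MOV A, 2'. After: A=2 B=0 C=0 D=0 ZF=0 PC=1
Step 2: PC=1 exec 'MOV B, 1'. After: A=2 B=1 C=0 D=0 ZF=0 PC=2
Step 3: PC=2 exec 'SUB A, B'. After: A=1 B=1 C=0 D=0 ZF=0 PC=3
Step 4: PC=3 exec 'JZ 5'. After: A=1 B=1 C=0 D=0 ZF=0 PC=4
Step 5: PC=4 exec 'ADD A, 3'. After: A=4 B=1 C=0 D=0 ZF=0 PC=5
First time PC=5: B=1

1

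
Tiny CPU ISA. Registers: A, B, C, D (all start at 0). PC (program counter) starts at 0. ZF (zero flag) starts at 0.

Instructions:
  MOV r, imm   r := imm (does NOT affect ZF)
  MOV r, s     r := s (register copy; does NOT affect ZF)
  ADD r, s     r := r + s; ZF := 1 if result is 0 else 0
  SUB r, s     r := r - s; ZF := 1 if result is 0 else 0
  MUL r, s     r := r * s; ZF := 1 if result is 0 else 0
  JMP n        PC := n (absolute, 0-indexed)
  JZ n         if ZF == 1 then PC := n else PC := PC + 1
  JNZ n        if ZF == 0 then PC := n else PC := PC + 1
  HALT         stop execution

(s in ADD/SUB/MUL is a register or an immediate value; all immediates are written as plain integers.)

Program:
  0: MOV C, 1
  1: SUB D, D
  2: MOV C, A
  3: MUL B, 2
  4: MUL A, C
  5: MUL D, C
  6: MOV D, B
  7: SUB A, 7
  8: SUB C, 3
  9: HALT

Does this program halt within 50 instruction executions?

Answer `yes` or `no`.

Answer: yes

Derivation:
Step 1: PC=0 exec 'MOV C, 1'. After: A=0 B=0 C=1 D=0 ZF=0 PC=1
Step 2: PC=1 exec 'SUB D, D'. After: A=0 B=0 C=1 D=0 ZF=1 PC=2
Step 3: PC=2 exec 'MOV C, A'. After: A=0 B=0 C=0 D=0 ZF=1 PC=3
Step 4: PC=3 exec 'MUL B, 2'. After: A=0 B=0 C=0 D=0 ZF=1 PC=4
Step 5: PC=4 exec 'MUL A, C'. After: A=0 B=0 C=0 D=0 ZF=1 PC=5
Step 6: PC=5 exec 'MUL D, C'. After: A=0 B=0 C=0 D=0 ZF=1 PC=6
Step 7: PC=6 exec 'MOV D, B'. After: A=0 B=0 C=0 D=0 ZF=1 PC=7
Step 8: PC=7 exec 'SUB A, 7'. After: A=-7 B=0 C=0 D=0 ZF=0 PC=8
Step 9: PC=8 exec 'SUB C, 3'. After: A=-7 B=0 C=-3 D=0 ZF=0 PC=9
Step 10: PC=9 exec 'HALT'. After: A=-7 B=0 C=-3 D=0 ZF=0 PC=9 HALTED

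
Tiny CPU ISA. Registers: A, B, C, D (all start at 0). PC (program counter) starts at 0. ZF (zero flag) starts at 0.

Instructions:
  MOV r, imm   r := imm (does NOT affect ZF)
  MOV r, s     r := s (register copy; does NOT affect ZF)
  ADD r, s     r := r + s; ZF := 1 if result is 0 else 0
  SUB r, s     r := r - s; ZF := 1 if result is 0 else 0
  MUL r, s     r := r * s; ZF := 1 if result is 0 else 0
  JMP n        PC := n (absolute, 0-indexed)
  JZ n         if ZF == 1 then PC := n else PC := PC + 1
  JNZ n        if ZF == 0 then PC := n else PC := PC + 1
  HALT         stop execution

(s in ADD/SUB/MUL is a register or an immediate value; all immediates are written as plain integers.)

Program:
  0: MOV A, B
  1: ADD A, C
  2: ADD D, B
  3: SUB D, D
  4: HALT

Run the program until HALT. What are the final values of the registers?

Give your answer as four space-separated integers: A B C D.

Answer: 0 0 0 0

Derivation:
Step 1: PC=0 exec 'MOV A, B'. After: A=0 B=0 C=0 D=0 ZF=0 PC=1
Step 2: PC=1 exec 'ADD A, C'. After: A=0 B=0 C=0 D=0 ZF=1 PC=2
Step 3: PC=2 exec 'ADD D, B'. After: A=0 B=0 C=0 D=0 ZF=1 PC=3
Step 4: PC=3 exec 'SUB D, D'. After: A=0 B=0 C=0 D=0 ZF=1 PC=4
Step 5: PC=4 exec 'HALT'. After: A=0 B=0 C=0 D=0 ZF=1 PC=4 HALTED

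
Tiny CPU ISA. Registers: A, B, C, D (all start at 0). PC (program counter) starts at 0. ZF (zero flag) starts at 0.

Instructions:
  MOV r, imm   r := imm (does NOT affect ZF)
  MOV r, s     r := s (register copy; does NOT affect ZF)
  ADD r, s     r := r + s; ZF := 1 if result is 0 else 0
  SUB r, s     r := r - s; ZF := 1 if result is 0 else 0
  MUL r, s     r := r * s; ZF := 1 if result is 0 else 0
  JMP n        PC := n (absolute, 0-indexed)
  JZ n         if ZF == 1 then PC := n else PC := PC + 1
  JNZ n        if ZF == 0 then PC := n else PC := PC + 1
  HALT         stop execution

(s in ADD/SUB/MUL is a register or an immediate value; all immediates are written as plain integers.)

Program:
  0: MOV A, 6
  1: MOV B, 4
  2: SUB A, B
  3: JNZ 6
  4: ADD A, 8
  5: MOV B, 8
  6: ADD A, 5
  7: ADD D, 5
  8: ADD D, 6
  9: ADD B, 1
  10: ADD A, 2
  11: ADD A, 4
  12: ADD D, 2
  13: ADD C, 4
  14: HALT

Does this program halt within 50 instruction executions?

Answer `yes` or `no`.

Answer: yes

Derivation:
Step 1: PC=0 exec 'MOV A, 6'. After: A=6 B=0 C=0 D=0 ZF=0 PC=1
Step 2: PC=1 exec 'MOV B, 4'. After: A=6 B=4 C=0 D=0 ZF=0 PC=2
Step 3: PC=2 exec 'SUB A, B'. After: A=2 B=4 C=0 D=0 ZF=0 PC=3
Step 4: PC=3 exec 'JNZ 6'. After: A=2 B=4 C=0 D=0 ZF=0 PC=6
Step 5: PC=6 exec 'ADD A, 5'. After: A=7 B=4 C=0 D=0 ZF=0 PC=7
Step 6: PC=7 exec 'ADD D, 5'. After: A=7 B=4 C=0 D=5 ZF=0 PC=8
Step 7: PC=8 exec 'ADD D, 6'. After: A=7 B=4 C=0 D=11 ZF=0 PC=9
Step 8: PC=9 exec 'ADD B, 1'. After: A=7 B=5 C=0 D=11 ZF=0 PC=10
Step 9: PC=10 exec 'ADD A, 2'. After: A=9 B=5 C=0 D=11 ZF=0 PC=11
Step 10: PC=11 exec 'ADD A, 4'. After: A=13 B=5 C=0 D=11 ZF=0 PC=12
Step 11: PC=12 exec 'ADD D, 2'. After: A=13 B=5 C=0 D=13 ZF=0 PC=13
Step 12: PC=13 exec 'ADD C, 4'. After: A=13 B=5 C=4 D=13 ZF=0 PC=14
Step 13: PC=14 exec 'HALT'. After: A=13 B=5 C=4 D=13 ZF=0 PC=14 HALTED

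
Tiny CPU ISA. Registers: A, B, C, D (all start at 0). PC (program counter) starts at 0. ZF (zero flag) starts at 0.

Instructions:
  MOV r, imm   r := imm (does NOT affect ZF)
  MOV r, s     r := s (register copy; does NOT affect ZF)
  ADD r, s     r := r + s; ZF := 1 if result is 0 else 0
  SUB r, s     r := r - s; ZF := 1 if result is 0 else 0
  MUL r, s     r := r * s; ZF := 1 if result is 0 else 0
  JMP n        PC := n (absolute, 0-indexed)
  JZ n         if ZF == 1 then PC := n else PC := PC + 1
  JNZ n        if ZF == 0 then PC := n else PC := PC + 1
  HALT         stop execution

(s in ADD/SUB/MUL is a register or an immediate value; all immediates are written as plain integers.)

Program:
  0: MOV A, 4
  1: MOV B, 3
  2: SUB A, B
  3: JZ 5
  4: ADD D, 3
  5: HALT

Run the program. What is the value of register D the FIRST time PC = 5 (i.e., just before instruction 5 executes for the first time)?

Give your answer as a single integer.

Step 1: PC=0 exec 'MOV A, 4'. After: A=4 B=0 C=0 D=0 ZF=0 PC=1
Step 2: PC=1 exec 'MOV B, 3'. After: A=4 B=3 C=0 D=0 ZF=0 PC=2
Step 3: PC=2 exec 'SUB A, B'. After: A=1 B=3 C=0 D=0 ZF=0 PC=3
Step 4: PC=3 exec 'JZ 5'. After: A=1 B=3 C=0 D=0 ZF=0 PC=4
Step 5: PC=4 exec 'ADD D, 3'. After: A=1 B=3 C=0 D=3 ZF=0 PC=5
First time PC=5: D=3

3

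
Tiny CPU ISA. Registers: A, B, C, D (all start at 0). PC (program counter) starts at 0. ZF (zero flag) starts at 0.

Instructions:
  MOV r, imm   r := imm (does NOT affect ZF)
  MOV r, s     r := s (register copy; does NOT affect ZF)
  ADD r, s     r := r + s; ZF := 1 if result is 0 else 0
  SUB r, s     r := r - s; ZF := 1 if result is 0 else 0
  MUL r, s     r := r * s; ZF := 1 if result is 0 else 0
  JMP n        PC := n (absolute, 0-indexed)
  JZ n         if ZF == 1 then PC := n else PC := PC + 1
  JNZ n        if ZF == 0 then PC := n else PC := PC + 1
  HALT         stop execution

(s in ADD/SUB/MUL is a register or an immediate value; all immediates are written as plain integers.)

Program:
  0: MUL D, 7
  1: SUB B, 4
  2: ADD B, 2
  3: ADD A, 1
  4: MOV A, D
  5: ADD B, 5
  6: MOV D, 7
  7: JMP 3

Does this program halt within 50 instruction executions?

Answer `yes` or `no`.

Step 1: PC=0 exec 'MUL D, 7'. After: A=0 B=0 C=0 D=0 ZF=1 PC=1
Step 2: PC=1 exec 'SUB B, 4'. After: A=0 B=-4 C=0 D=0 ZF=0 PC=2
Step 3: PC=2 exec 'ADD B, 2'. After: A=0 B=-2 C=0 D=0 ZF=0 PC=3
Step 4: PC=3 exec 'ADD A, 1'. After: A=1 B=-2 C=0 D=0 ZF=0 PC=4
Step 5: PC=4 exec 'MOV A, D'. After: A=0 B=-2 C=0 D=0 ZF=0 PC=5
Step 6: PC=5 exec 'ADD B, 5'. After: A=0 B=3 C=0 D=0 ZF=0 PC=6
Step 7: PC=6 exec 'MOV D, 7'. After: A=0 B=3 C=0 D=7 ZF=0 PC=7
Step 8: PC=7 exec 'JMP 3'. After: A=0 B=3 C=0 D=7 ZF=0 PC=3
Step 9: PC=3 exec 'ADD A, 1'. After: A=1 B=3 C=0 D=7 ZF=0 PC=4
Step 10: PC=4 exec 'MOV A, D'. After: A=7 B=3 C=0 D=7 ZF=0 PC=5
Step 11: PC=5 exec 'ADD B, 5'. After: A=7 B=8 C=0 D=7 ZF=0 PC=6
Step 12: PC=6 exec 'MOV D, 7'. After: A=7 B=8 C=0 D=7 ZF=0 PC=7
Step 13: PC=7 exec 'JMP 3'. After: A=7 B=8 C=0 D=7 ZF=0 PC=3
Step 14: PC=3 exec 'ADD A, 1'. After: A=8 B=8 C=0 D=7 ZF=0 PC=4
Step 15: PC=4 exec 'MOV A, D'. After: A=7 B=8 C=0 D=7 ZF=0 PC=5
After 50 steps: not halted. PC revisits the same instructions with no path to HALT; will never halt.

Answer: no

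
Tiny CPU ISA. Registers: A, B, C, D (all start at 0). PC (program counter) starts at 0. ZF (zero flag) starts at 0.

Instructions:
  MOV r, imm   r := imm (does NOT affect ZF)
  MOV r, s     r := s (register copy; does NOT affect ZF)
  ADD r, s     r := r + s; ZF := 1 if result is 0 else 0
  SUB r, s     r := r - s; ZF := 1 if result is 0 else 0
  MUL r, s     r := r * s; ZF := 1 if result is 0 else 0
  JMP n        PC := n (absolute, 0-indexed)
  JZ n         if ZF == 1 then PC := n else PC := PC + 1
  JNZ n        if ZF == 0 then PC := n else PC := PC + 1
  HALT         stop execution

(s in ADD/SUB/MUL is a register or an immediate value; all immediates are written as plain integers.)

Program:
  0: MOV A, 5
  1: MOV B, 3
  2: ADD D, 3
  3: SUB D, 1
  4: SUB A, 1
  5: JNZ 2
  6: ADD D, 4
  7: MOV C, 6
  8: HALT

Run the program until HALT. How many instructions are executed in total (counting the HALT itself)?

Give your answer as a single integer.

Answer: 25

Derivation:
Step 1: PC=0 exec 'MOV A, 5'. After: A=5 B=0 C=0 D=0 ZF=0 PC=1
Step 2: PC=1 exec 'MOV B, 3'. After: A=5 B=3 C=0 D=0 ZF=0 PC=2
Step 3: PC=2 exec 'ADD D, 3'. After: A=5 B=3 C=0 D=3 ZF=0 PC=3
Step 4: PC=3 exec 'SUB D, 1'. After: A=5 B=3 C=0 D=2 ZF=0 PC=4
Step 5: PC=4 exec 'SUB A, 1'. After: A=4 B=3 C=0 D=2 ZF=0 PC=5
Step 6: PC=5 exec 'JNZ 2'. After: A=4 B=3 C=0 D=2 ZF=0 PC=2
Step 7: PC=2 exec 'ADD D, 3'. After: A=4 B=3 C=0 D=5 ZF=0 PC=3
Step 8: PC=3 exec 'SUB D, 1'. After: A=4 B=3 C=0 D=4 ZF=0 PC=4
Step 9: PC=4 exec 'SUB A, 1'. After: A=3 B=3 C=0 D=4 ZF=0 PC=5
Step 10: PC=5 exec 'JNZ 2'. After: A=3 B=3 C=0 D=4 ZF=0 PC=2
Step 11: PC=2 exec 'ADD D, 3'. After: A=3 B=3 C=0 D=7 ZF=0 PC=3
Step 12: PC=3 exec 'SUB D, 1'. After: A=3 B=3 C=0 D=6 ZF=0 PC=4
Step 13: PC=4 exec 'SUB A, 1'. After: A=2 B=3 C=0 D=6 ZF=0 PC=5
Step 14: PC=5 exec 'JNZ 2'. After: A=2 B=3 C=0 D=6 ZF=0 PC=2
Step 15: PC=2 exec 'ADD D, 3'. After: A=2 B=3 C=0 D=9 ZF=0 PC=3
Step 16: PC=3 exec 'SUB D, 1'. After: A=2 B=3 C=0 D=8 ZF=0 PC=4
Step 17: PC=4 exec 'SUB A, 1'. After: A=1 B=3 C=0 D=8 ZF=0 PC=5
Step 18: PC=5 exec 'JNZ 2'. After: A=1 B=3 C=0 D=8 ZF=0 PC=2
Step 19: PC=2 exec 'ADD D, 3'. After: A=1 B=3 C=0 D=11 ZF=0 PC=3
Step 20: PC=3 exec 'SUB D, 1'. After: A=1 B=3 C=0 D=10 ZF=0 PC=4
Step 21: PC=4 exec 'SUB A, 1'. After: A=0 B=3 C=0 D=10 ZF=1 PC=5
Step 22: PC=5 exec 'JNZ 2'. After: A=0 B=3 C=0 D=10 ZF=1 PC=6
Step 23: PC=6 exec 'ADD D, 4'. After: A=0 B=3 C=0 D=14 ZF=0 PC=7
Step 24: PC=7 exec 'MOV C, 6'. After: A=0 B=3 C=6 D=14 ZF=0 PC=8
Step 25: PC=8 exec 'HALT'. After: A=0 B=3 C=6 D=14 ZF=0 PC=8 HALTED
Total instructions executed: 25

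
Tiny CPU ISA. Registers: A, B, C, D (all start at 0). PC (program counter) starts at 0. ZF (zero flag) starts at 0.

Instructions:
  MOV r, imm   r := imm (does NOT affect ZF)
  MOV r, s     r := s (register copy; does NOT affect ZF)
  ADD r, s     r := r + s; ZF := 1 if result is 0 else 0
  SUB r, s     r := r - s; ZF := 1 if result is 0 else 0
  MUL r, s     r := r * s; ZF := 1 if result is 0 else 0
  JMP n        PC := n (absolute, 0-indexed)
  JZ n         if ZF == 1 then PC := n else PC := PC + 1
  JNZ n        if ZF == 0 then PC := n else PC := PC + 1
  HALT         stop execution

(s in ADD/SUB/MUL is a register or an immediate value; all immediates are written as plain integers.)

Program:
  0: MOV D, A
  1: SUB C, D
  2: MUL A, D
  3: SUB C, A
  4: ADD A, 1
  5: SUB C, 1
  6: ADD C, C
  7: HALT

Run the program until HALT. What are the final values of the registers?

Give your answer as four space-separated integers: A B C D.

Answer: 1 0 -2 0

Derivation:
Step 1: PC=0 exec 'MOV D, A'. After: A=0 B=0 C=0 D=0 ZF=0 PC=1
Step 2: PC=1 exec 'SUB C, D'. After: A=0 B=0 C=0 D=0 ZF=1 PC=2
Step 3: PC=2 exec 'MUL A, D'. After: A=0 B=0 C=0 D=0 ZF=1 PC=3
Step 4: PC=3 exec 'SUB C, A'. After: A=0 B=0 C=0 D=0 ZF=1 PC=4
Step 5: PC=4 exec 'ADD A, 1'. After: A=1 B=0 C=0 D=0 ZF=0 PC=5
Step 6: PC=5 exec 'SUB C, 1'. After: A=1 B=0 C=-1 D=0 ZF=0 PC=6
Step 7: PC=6 exec 'ADD C, C'. After: A=1 B=0 C=-2 D=0 ZF=0 PC=7
Step 8: PC=7 exec 'HALT'. After: A=1 B=0 C=-2 D=0 ZF=0 PC=7 HALTED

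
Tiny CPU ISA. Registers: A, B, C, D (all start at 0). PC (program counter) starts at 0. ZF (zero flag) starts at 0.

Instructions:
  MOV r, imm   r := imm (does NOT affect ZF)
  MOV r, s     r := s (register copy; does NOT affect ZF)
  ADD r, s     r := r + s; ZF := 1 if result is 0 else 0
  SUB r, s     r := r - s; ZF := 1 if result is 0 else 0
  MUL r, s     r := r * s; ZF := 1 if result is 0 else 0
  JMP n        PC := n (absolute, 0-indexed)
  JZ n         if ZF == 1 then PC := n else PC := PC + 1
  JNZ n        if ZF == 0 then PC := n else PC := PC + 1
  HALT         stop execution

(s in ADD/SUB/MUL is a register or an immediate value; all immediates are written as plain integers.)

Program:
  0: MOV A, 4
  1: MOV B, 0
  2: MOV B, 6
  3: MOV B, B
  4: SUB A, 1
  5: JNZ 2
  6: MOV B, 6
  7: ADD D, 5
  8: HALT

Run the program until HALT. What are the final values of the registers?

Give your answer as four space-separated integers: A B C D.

Answer: 0 6 0 5

Derivation:
Step 1: PC=0 exec 'MOV A, 4'. After: A=4 B=0 C=0 D=0 ZF=0 PC=1
Step 2: PC=1 exec 'MOV B, 0'. After: A=4 B=0 C=0 D=0 ZF=0 PC=2
Step 3: PC=2 exec 'MOV B, 6'. After: A=4 B=6 C=0 D=0 ZF=0 PC=3
Step 4: PC=3 exec 'MOV B, B'. After: A=4 B=6 C=0 D=0 ZF=0 PC=4
Step 5: PC=4 exec 'SUB A, 1'. After: A=3 B=6 C=0 D=0 ZF=0 PC=5
Step 6: PC=5 exec 'JNZ 2'. After: A=3 B=6 C=0 D=0 ZF=0 PC=2
Step 7: PC=2 exec 'MOV B, 6'. After: A=3 B=6 C=0 D=0 ZF=0 PC=3
Step 8: PC=3 exec 'MOV B, B'. After: A=3 B=6 C=0 D=0 ZF=0 PC=4
Step 9: PC=4 exec 'SUB A, 1'. After: A=2 B=6 C=0 D=0 ZF=0 PC=5
Step 10: PC=5 exec 'JNZ 2'. After: A=2 B=6 C=0 D=0 ZF=0 PC=2
Step 11: PC=2 exec 'MOV B, 6'. After: A=2 B=6 C=0 D=0 ZF=0 PC=3
Step 12: PC=3 exec 'MOV B, B'. After: A=2 B=6 C=0 D=0 ZF=0 PC=4
Step 13: PC=4 exec 'SUB A, 1'. After: A=1 B=6 C=0 D=0 ZF=0 PC=5
Step 14: PC=5 exec 'JNZ 2'. After: A=1 B=6 C=0 D=0 ZF=0 PC=2
Step 15: PC=2 exec 'MOV B, 6'. After: A=1 B=6 C=0 D=0 ZF=0 PC=3
Step 16: PC=3 exec 'MOV B, B'. After: A=1 B=6 C=0 D=0 ZF=0 PC=4
Step 17: PC=4 exec 'SUB A, 1'. After: A=0 B=6 C=0 D=0 ZF=1 PC=5
Step 18: PC=5 exec 'JNZ 2'. After: A=0 B=6 C=0 D=0 ZF=1 PC=6
Step 19: PC=6 exec 'MOV B, 6'. After: A=0 B=6 C=0 D=0 ZF=1 PC=7
Step 20: PC=7 exec 'ADD D, 5'. After: A=0 B=6 C=0 D=5 ZF=0 PC=8
Step 21: PC=8 exec 'HALT'. After: A=0 B=6 C=0 D=5 ZF=0 PC=8 HALTED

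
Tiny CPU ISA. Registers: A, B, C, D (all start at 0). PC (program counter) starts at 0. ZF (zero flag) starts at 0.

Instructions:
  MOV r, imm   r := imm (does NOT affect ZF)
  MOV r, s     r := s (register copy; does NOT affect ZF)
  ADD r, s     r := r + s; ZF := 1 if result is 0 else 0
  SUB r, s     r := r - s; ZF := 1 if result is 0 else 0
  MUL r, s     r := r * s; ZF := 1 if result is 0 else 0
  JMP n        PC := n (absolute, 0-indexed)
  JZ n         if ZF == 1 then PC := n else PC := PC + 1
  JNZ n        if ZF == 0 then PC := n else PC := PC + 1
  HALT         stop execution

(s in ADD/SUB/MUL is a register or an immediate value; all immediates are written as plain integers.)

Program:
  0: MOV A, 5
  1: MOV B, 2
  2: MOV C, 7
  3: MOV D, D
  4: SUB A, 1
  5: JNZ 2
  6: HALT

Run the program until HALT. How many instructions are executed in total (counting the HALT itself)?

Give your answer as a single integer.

Answer: 23

Derivation:
Step 1: PC=0 exec 'MOV A, 5'. After: A=5 B=0 C=0 D=0 ZF=0 PC=1
Step 2: PC=1 exec 'MOV B, 2'. After: A=5 B=2 C=0 D=0 ZF=0 PC=2
Step 3: PC=2 exec 'MOV C, 7'. After: A=5 B=2 C=7 D=0 ZF=0 PC=3
Step 4: PC=3 exec 'MOV D, D'. After: A=5 B=2 C=7 D=0 ZF=0 PC=4
Step 5: PC=4 exec 'SUB A, 1'. After: A=4 B=2 C=7 D=0 ZF=0 PC=5
Step 6: PC=5 exec 'JNZ 2'. After: A=4 B=2 C=7 D=0 ZF=0 PC=2
Step 7: PC=2 exec 'MOV C, 7'. After: A=4 B=2 C=7 D=0 ZF=0 PC=3
Step 8: PC=3 exec 'MOV D, D'. After: A=4 B=2 C=7 D=0 ZF=0 PC=4
Step 9: PC=4 exec 'SUB A, 1'. After: A=3 B=2 C=7 D=0 ZF=0 PC=5
Step 10: PC=5 exec 'JNZ 2'. After: A=3 B=2 C=7 D=0 ZF=0 PC=2
Step 11: PC=2 exec 'MOV C, 7'. After: A=3 B=2 C=7 D=0 ZF=0 PC=3
Step 12: PC=3 exec 'MOV D, D'. After: A=3 B=2 C=7 D=0 ZF=0 PC=4
Step 13: PC=4 exec 'SUB A, 1'. After: A=2 B=2 C=7 D=0 ZF=0 PC=5
Step 14: PC=5 exec 'JNZ 2'. After: A=2 B=2 C=7 D=0 ZF=0 PC=2
Step 15: PC=2 exec 'MOV C, 7'. After: A=2 B=2 C=7 D=0 ZF=0 PC=3
Step 16: PC=3 exec 'MOV D, D'. After: A=2 B=2 C=7 D=0 ZF=0 PC=4
Step 17: PC=4 exec 'SUB A, 1'. After: A=1 B=2 C=7 D=0 ZF=0 PC=5
Step 18: PC=5 exec 'JNZ 2'. After: A=1 B=2 C=7 D=0 ZF=0 PC=2
Step 19: PC=2 exec 'MOV C, 7'. After: A=1 B=2 C=7 D=0 ZF=0 PC=3
Step 20: PC=3 exec 'MOV D, D'. After: A=1 B=2 C=7 D=0 ZF=0 PC=4
Step 21: PC=4 exec 'SUB A, 1'. After: A=0 B=2 C=7 D=0 ZF=1 PC=5
Step 22: PC=5 exec 'JNZ 2'. After: A=0 B=2 C=7 D=0 ZF=1 PC=6
Step 23: PC=6 exec 'HALT'. After: A=0 B=2 C=7 D=0 ZF=1 PC=6 HALTED
Total instructions executed: 23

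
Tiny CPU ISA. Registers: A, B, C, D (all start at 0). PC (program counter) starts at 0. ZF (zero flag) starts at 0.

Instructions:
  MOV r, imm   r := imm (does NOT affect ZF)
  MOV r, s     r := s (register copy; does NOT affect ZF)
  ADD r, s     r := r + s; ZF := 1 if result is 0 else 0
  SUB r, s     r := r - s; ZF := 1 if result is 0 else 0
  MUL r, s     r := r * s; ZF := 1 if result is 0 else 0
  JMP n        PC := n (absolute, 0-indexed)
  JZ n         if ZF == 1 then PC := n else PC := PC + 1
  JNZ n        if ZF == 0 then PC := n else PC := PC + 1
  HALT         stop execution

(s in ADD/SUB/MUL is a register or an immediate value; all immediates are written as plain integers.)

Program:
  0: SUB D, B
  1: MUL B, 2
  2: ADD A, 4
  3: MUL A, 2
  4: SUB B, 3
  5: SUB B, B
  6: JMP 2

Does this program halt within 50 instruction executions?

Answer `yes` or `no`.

Answer: no

Derivation:
Step 1: PC=0 exec 'SUB D, B'. After: A=0 B=0 C=0 D=0 ZF=1 PC=1
Step 2: PC=1 exec 'MUL B, 2'. After: A=0 B=0 C=0 D=0 ZF=1 PC=2
Step 3: PC=2 exec 'ADD A, 4'. After: A=4 B=0 C=0 D=0 ZF=0 PC=3
Step 4: PC=3 exec 'MUL A, 2'. After: A=8 B=0 C=0 D=0 ZF=0 PC=4
Step 5: PC=4 exec 'SUB B, 3'. After: A=8 B=-3 C=0 D=0 ZF=0 PC=5
Step 6: PC=5 exec 'SUB B, B'. After: A=8 B=0 C=0 D=0 ZF=1 PC=6
Step 7: PC=6 exec 'JMP 2'. After: A=8 B=0 C=0 D=0 ZF=1 PC=2
Step 8: PC=2 exec 'ADD A, 4'. After: A=12 B=0 C=0 D=0 ZF=0 PC=3
Step 9: PC=3 exec 'MUL A, 2'. After: A=24 B=0 C=0 D=0 ZF=0 PC=4
Step 10: PC=4 exec 'SUB B, 3'. After: A=24 B=-3 C=0 D=0 ZF=0 PC=5
Step 11: PC=5 exec 'SUB B, B'. After: A=24 B=0 C=0 D=0 ZF=1 PC=6
Step 12: PC=6 exec 'JMP 2'. After: A=24 B=0 C=0 D=0 ZF=1 PC=2
Step 13: PC=2 exec 'ADD A, 4'. After: A=28 B=0 C=0 D=0 ZF=0 PC=3
Step 14: PC=3 exec 'MUL A, 2'. After: A=56 B=0 C=0 D=0 ZF=0 PC=4
Step 15: PC=4 exec 'SUB B, 3'. After: A=56 B=-3 C=0 D=0 ZF=0 PC=5
After 50 steps: not halted. PC revisits the same instructions with no path to HALT; will never halt.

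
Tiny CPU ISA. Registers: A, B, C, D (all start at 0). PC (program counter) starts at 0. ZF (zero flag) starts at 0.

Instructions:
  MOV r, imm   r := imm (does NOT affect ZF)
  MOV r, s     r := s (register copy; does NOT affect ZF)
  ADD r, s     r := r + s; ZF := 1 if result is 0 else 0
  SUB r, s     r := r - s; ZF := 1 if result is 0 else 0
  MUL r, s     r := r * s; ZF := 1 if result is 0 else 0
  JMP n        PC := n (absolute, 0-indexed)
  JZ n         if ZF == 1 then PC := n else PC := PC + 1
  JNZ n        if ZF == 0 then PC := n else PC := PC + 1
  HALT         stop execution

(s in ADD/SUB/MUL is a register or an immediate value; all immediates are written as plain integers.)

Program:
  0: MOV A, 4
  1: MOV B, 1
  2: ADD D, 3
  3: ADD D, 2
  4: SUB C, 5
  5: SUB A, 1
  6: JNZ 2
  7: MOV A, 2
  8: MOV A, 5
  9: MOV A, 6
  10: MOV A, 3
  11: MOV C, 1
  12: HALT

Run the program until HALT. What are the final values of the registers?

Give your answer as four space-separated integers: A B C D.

Step 1: PC=0 exec 'MOV A, 4'. After: A=4 B=0 C=0 D=0 ZF=0 PC=1
Step 2: PC=1 exec 'MOV B, 1'. After: A=4 B=1 C=0 D=0 ZF=0 PC=2
Step 3: PC=2 exec 'ADD D, 3'. After: A=4 B=1 C=0 D=3 ZF=0 PC=3
Step 4: PC=3 exec 'ADD D, 2'. After: A=4 B=1 C=0 D=5 ZF=0 PC=4
Step 5: PC=4 exec 'SUB C, 5'. After: A=4 B=1 C=-5 D=5 ZF=0 PC=5
Step 6: PC=5 exec 'SUB A, 1'. After: A=3 B=1 C=-5 D=5 ZF=0 PC=6
Step 7: PC=6 exec 'JNZ 2'. After: A=3 B=1 C=-5 D=5 ZF=0 PC=2
Step 8: PC=2 exec 'ADD D, 3'. After: A=3 B=1 C=-5 D=8 ZF=0 PC=3
Step 9: PC=3 exec 'ADD D, 2'. After: A=3 B=1 C=-5 D=10 ZF=0 PC=4
Step 10: PC=4 exec 'SUB C, 5'. After: A=3 B=1 C=-10 D=10 ZF=0 PC=5
Step 11: PC=5 exec 'SUB A, 1'. After: A=2 B=1 C=-10 D=10 ZF=0 PC=6
Step 12: PC=6 exec 'JNZ 2'. After: A=2 B=1 C=-10 D=10 ZF=0 PC=2
Step 13: PC=2 exec 'ADD D, 3'. After: A=2 B=1 C=-10 D=13 ZF=0 PC=3
Step 14: PC=3 exec 'ADD D, 2'. After: A=2 B=1 C=-10 D=15 ZF=0 PC=4
Step 15: PC=4 exec 'SUB C, 5'. After: A=2 B=1 C=-15 D=15 ZF=0 PC=5
Step 16: PC=5 exec 'SUB A, 1'. After: A=1 B=1 C=-15 D=15 ZF=0 PC=6
Step 17: PC=6 exec 'JNZ 2'. After: A=1 B=1 C=-15 D=15 ZF=0 PC=2
Step 18: PC=2 exec 'ADD D, 3'. After: A=1 B=1 C=-15 D=18 ZF=0 PC=3
Step 19: PC=3 exec 'ADD D, 2'. After: A=1 B=1 C=-15 D=20 ZF=0 PC=4
Step 20: PC=4 exec 'SUB C, 5'. After: A=1 B=1 C=-20 D=20 ZF=0 PC=5
Step 21: PC=5 exec 'SUB A, 1'. After: A=0 B=1 C=-20 D=20 ZF=1 PC=6
Step 22: PC=6 exec 'JNZ 2'. After: A=0 B=1 C=-20 D=20 ZF=1 PC=7
Step 23: PC=7 exec 'MOV A, 2'. After: A=2 B=1 C=-20 D=20 ZF=1 PC=8
Step 24: PC=8 exec 'MOV A, 5'. After: A=5 B=1 C=-20 D=20 ZF=1 PC=9
Step 25: PC=9 exec 'MOV A, 6'. After: A=6 B=1 C=-20 D=20 ZF=1 PC=10
Step 26: PC=10 exec 'MOV A, 3'. After: A=3 B=1 C=-20 D=20 ZF=1 PC=11
Step 27: PC=11 exec 'MOV C, 1'. After: A=3 B=1 C=1 D=20 ZF=1 PC=12
Step 28: PC=12 exec 'HALT'. After: A=3 B=1 C=1 D=20 ZF=1 PC=12 HALTED

Answer: 3 1 1 20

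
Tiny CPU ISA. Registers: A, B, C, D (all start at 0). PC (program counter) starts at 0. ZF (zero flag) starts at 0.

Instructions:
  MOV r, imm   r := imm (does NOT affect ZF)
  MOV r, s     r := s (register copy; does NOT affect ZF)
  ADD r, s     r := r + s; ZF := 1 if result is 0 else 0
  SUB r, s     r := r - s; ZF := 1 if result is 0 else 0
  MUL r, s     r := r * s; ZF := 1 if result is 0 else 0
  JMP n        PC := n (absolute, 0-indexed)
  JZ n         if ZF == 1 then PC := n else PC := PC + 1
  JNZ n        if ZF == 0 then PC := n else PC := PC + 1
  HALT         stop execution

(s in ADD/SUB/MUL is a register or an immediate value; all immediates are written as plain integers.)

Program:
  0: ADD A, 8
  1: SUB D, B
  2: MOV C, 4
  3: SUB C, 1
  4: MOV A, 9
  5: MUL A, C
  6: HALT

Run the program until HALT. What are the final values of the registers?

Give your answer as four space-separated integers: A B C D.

Answer: 27 0 3 0

Derivation:
Step 1: PC=0 exec 'ADD A, 8'. After: A=8 B=0 C=0 D=0 ZF=0 PC=1
Step 2: PC=1 exec 'SUB D, B'. After: A=8 B=0 C=0 D=0 ZF=1 PC=2
Step 3: PC=2 exec 'MOV C, 4'. After: A=8 B=0 C=4 D=0 ZF=1 PC=3
Step 4: PC=3 exec 'SUB C, 1'. After: A=8 B=0 C=3 D=0 ZF=0 PC=4
Step 5: PC=4 exec 'MOV A, 9'. After: A=9 B=0 C=3 D=0 ZF=0 PC=5
Step 6: PC=5 exec 'MUL A, C'. After: A=27 B=0 C=3 D=0 ZF=0 PC=6
Step 7: PC=6 exec 'HALT'. After: A=27 B=0 C=3 D=0 ZF=0 PC=6 HALTED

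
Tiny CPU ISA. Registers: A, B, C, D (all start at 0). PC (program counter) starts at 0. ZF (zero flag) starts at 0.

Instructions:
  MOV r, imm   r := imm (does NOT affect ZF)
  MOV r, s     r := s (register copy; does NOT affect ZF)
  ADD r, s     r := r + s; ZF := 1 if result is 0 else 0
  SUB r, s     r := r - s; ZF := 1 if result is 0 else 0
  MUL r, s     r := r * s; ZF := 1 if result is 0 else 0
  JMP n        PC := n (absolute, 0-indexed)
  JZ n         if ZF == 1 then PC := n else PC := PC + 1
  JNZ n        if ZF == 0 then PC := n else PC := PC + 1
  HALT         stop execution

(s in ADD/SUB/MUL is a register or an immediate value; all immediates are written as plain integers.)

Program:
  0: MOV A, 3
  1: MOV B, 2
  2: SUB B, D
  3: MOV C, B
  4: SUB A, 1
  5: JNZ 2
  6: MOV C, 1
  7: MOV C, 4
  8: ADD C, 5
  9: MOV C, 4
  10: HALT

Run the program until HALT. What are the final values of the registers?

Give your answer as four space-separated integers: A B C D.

Answer: 0 2 4 0

Derivation:
Step 1: PC=0 exec 'MOV A, 3'. After: A=3 B=0 C=0 D=0 ZF=0 PC=1
Step 2: PC=1 exec 'MOV B, 2'. After: A=3 B=2 C=0 D=0 ZF=0 PC=2
Step 3: PC=2 exec 'SUB B, D'. After: A=3 B=2 C=0 D=0 ZF=0 PC=3
Step 4: PC=3 exec 'MOV C, B'. After: A=3 B=2 C=2 D=0 ZF=0 PC=4
Step 5: PC=4 exec 'SUB A, 1'. After: A=2 B=2 C=2 D=0 ZF=0 PC=5
Step 6: PC=5 exec 'JNZ 2'. After: A=2 B=2 C=2 D=0 ZF=0 PC=2
Step 7: PC=2 exec 'SUB B, D'. After: A=2 B=2 C=2 D=0 ZF=0 PC=3
Step 8: PC=3 exec 'MOV C, B'. After: A=2 B=2 C=2 D=0 ZF=0 PC=4
Step 9: PC=4 exec 'SUB A, 1'. After: A=1 B=2 C=2 D=0 ZF=0 PC=5
Step 10: PC=5 exec 'JNZ 2'. After: A=1 B=2 C=2 D=0 ZF=0 PC=2
Step 11: PC=2 exec 'SUB B, D'. After: A=1 B=2 C=2 D=0 ZF=0 PC=3
Step 12: PC=3 exec 'MOV C, B'. After: A=1 B=2 C=2 D=0 ZF=0 PC=4
Step 13: PC=4 exec 'SUB A, 1'. After: A=0 B=2 C=2 D=0 ZF=1 PC=5
Step 14: PC=5 exec 'JNZ 2'. After: A=0 B=2 C=2 D=0 ZF=1 PC=6
Step 15: PC=6 exec 'MOV C, 1'. After: A=0 B=2 C=1 D=0 ZF=1 PC=7
Step 16: PC=7 exec 'MOV C, 4'. After: A=0 B=2 C=4 D=0 ZF=1 PC=8
Step 17: PC=8 exec 'ADD C, 5'. After: A=0 B=2 C=9 D=0 ZF=0 PC=9
Step 18: PC=9 exec 'MOV C, 4'. After: A=0 B=2 C=4 D=0 ZF=0 PC=10
Step 19: PC=10 exec 'HALT'. After: A=0 B=2 C=4 D=0 ZF=0 PC=10 HALTED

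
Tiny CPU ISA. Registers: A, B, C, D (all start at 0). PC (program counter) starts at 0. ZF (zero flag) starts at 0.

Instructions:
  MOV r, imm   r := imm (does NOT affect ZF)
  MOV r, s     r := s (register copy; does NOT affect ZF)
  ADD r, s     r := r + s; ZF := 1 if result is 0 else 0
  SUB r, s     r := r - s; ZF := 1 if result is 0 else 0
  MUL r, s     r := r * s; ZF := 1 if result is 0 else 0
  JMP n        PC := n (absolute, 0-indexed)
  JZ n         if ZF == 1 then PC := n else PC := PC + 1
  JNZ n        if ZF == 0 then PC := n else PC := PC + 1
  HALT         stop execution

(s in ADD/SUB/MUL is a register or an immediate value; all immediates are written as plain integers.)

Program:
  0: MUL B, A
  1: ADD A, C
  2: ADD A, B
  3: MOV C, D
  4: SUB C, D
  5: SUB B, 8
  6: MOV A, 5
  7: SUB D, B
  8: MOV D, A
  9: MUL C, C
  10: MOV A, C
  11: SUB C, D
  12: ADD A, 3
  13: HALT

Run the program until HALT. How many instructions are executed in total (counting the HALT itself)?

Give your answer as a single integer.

Step 1: PC=0 exec 'MUL B, A'. After: A=0 B=0 C=0 D=0 ZF=1 PC=1
Step 2: PC=1 exec 'ADD A, C'. After: A=0 B=0 C=0 D=0 ZF=1 PC=2
Step 3: PC=2 exec 'ADD A, B'. After: A=0 B=0 C=0 D=0 ZF=1 PC=3
Step 4: PC=3 exec 'MOV C, D'. After: A=0 B=0 C=0 D=0 ZF=1 PC=4
Step 5: PC=4 exec 'SUB C, D'. After: A=0 B=0 C=0 D=0 ZF=1 PC=5
Step 6: PC=5 exec 'SUB B, 8'. After: A=0 B=-8 C=0 D=0 ZF=0 PC=6
Step 7: PC=6 exec 'MOV A, 5'. After: A=5 B=-8 C=0 D=0 ZF=0 PC=7
Step 8: PC=7 exec 'SUB D, B'. After: A=5 B=-8 C=0 D=8 ZF=0 PC=8
Step 9: PC=8 exec 'MOV D, A'. After: A=5 B=-8 C=0 D=5 ZF=0 PC=9
Step 10: PC=9 exec 'MUL C, C'. After: A=5 B=-8 C=0 D=5 ZF=1 PC=10
Step 11: PC=10 exec 'MOV A, C'. After: A=0 B=-8 C=0 D=5 ZF=1 PC=11
Step 12: PC=11 exec 'SUB C, D'. After: A=0 B=-8 C=-5 D=5 ZF=0 PC=12
Step 13: PC=12 exec 'ADD A, 3'. After: A=3 B=-8 C=-5 D=5 ZF=0 PC=13
Step 14: PC=13 exec 'HALT'. After: A=3 B=-8 C=-5 D=5 ZF=0 PC=13 HALTED
Total instructions executed: 14

Answer: 14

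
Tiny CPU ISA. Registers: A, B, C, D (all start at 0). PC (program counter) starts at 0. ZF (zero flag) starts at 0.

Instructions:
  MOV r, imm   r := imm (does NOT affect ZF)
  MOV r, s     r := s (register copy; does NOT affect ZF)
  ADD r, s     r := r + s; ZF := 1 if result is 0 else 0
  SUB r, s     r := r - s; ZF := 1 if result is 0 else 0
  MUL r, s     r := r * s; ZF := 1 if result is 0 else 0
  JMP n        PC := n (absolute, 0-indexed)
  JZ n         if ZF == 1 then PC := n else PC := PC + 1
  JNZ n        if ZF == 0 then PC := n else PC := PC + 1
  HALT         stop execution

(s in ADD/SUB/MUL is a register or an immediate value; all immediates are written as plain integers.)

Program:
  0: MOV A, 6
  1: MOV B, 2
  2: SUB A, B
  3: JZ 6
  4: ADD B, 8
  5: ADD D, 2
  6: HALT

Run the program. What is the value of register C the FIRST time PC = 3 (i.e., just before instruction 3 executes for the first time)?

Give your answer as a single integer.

Step 1: PC=0 exec 'MOV A, 6'. After: A=6 B=0 C=0 D=0 ZF=0 PC=1
Step 2: PC=1 exec 'MOV B, 2'. After: A=6 B=2 C=0 D=0 ZF=0 PC=2
Step 3: PC=2 exec 'SUB A, B'. After: A=4 B=2 C=0 D=0 ZF=0 PC=3
First time PC=3: C=0

0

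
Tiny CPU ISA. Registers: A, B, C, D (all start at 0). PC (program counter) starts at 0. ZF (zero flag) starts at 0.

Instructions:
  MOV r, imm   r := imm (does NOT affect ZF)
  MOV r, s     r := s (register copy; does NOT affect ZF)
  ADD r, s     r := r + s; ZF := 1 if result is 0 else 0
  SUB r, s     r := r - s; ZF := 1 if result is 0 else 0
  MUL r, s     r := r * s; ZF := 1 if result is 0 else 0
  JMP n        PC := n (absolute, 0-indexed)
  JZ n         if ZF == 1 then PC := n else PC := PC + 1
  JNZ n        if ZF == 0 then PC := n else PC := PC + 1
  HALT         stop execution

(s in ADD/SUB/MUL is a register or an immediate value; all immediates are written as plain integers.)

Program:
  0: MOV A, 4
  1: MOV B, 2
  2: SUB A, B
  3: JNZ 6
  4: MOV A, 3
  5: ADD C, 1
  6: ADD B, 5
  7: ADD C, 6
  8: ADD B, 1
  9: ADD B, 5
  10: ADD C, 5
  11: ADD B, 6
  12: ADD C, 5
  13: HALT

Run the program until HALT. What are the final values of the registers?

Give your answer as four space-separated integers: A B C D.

Step 1: PC=0 exec 'MOV A, 4'. After: A=4 B=0 C=0 D=0 ZF=0 PC=1
Step 2: PC=1 exec 'MOV B, 2'. After: A=4 B=2 C=0 D=0 ZF=0 PC=2
Step 3: PC=2 exec 'SUB A, B'. After: A=2 B=2 C=0 D=0 ZF=0 PC=3
Step 4: PC=3 exec 'JNZ 6'. After: A=2 B=2 C=0 D=0 ZF=0 PC=6
Step 5: PC=6 exec 'ADD B, 5'. After: A=2 B=7 C=0 D=0 ZF=0 PC=7
Step 6: PC=7 exec 'ADD C, 6'. After: A=2 B=7 C=6 D=0 ZF=0 PC=8
Step 7: PC=8 exec 'ADD B, 1'. After: A=2 B=8 C=6 D=0 ZF=0 PC=9
Step 8: PC=9 exec 'ADD B, 5'. After: A=2 B=13 C=6 D=0 ZF=0 PC=10
Step 9: PC=10 exec 'ADD C, 5'. After: A=2 B=13 C=11 D=0 ZF=0 PC=11
Step 10: PC=11 exec 'ADD B, 6'. After: A=2 B=19 C=11 D=0 ZF=0 PC=12
Step 11: PC=12 exec 'ADD C, 5'. After: A=2 B=19 C=16 D=0 ZF=0 PC=13
Step 12: PC=13 exec 'HALT'. After: A=2 B=19 C=16 D=0 ZF=0 PC=13 HALTED

Answer: 2 19 16 0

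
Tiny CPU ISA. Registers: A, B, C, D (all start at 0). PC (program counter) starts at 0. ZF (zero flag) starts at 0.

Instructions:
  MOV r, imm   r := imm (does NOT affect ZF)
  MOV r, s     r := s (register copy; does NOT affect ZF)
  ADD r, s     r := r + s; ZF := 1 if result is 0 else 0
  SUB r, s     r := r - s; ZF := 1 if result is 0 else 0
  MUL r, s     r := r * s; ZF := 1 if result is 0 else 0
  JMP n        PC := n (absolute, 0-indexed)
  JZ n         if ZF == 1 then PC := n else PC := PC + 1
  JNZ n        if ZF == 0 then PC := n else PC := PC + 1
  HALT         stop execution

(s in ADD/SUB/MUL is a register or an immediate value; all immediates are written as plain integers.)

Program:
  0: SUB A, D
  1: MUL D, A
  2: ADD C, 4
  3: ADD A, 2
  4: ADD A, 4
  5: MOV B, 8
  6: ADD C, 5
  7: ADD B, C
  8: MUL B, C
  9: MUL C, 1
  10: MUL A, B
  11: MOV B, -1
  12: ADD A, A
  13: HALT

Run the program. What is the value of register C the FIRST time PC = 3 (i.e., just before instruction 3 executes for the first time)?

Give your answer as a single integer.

Step 1: PC=0 exec 'SUB A, D'. After: A=0 B=0 C=0 D=0 ZF=1 PC=1
Step 2: PC=1 exec 'MUL D, A'. After: A=0 B=0 C=0 D=0 ZF=1 PC=2
Step 3: PC=2 exec 'ADD C, 4'. After: A=0 B=0 C=4 D=0 ZF=0 PC=3
First time PC=3: C=4

4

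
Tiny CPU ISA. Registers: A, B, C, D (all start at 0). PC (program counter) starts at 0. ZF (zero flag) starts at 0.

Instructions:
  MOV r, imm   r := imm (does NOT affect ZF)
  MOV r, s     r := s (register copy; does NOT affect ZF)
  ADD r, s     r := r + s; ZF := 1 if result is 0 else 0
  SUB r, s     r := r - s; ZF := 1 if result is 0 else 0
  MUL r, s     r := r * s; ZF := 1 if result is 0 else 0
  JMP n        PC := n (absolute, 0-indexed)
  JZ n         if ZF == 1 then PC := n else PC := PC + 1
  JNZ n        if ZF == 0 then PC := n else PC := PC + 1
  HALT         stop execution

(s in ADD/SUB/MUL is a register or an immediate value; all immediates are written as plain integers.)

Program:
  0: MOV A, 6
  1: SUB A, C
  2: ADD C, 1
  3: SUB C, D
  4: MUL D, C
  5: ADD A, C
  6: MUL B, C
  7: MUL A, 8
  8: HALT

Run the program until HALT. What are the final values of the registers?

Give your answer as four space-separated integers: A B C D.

Answer: 56 0 1 0

Derivation:
Step 1: PC=0 exec 'MOV A, 6'. After: A=6 B=0 C=0 D=0 ZF=0 PC=1
Step 2: PC=1 exec 'SUB A, C'. After: A=6 B=0 C=0 D=0 ZF=0 PC=2
Step 3: PC=2 exec 'ADD C, 1'. After: A=6 B=0 C=1 D=0 ZF=0 PC=3
Step 4: PC=3 exec 'SUB C, D'. After: A=6 B=0 C=1 D=0 ZF=0 PC=4
Step 5: PC=4 exec 'MUL D, C'. After: A=6 B=0 C=1 D=0 ZF=1 PC=5
Step 6: PC=5 exec 'ADD A, C'. After: A=7 B=0 C=1 D=0 ZF=0 PC=6
Step 7: PC=6 exec 'MUL B, C'. After: A=7 B=0 C=1 D=0 ZF=1 PC=7
Step 8: PC=7 exec 'MUL A, 8'. After: A=56 B=0 C=1 D=0 ZF=0 PC=8
Step 9: PC=8 exec 'HALT'. After: A=56 B=0 C=1 D=0 ZF=0 PC=8 HALTED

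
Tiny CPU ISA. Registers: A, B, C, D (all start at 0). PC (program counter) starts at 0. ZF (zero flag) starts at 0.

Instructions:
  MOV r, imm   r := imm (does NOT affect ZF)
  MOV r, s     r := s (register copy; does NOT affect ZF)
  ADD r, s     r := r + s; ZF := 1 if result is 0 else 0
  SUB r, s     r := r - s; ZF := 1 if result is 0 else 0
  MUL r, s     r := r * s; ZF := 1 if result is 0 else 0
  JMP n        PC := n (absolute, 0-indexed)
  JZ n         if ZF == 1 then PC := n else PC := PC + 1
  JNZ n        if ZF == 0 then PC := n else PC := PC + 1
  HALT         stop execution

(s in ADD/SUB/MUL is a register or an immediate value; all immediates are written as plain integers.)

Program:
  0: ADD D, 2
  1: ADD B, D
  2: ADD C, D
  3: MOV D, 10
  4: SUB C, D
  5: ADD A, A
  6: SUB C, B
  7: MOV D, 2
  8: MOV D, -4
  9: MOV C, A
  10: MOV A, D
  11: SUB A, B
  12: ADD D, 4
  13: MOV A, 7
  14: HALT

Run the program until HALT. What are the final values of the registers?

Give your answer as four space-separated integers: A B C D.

Answer: 7 2 0 0

Derivation:
Step 1: PC=0 exec 'ADD D, 2'. After: A=0 B=0 C=0 D=2 ZF=0 PC=1
Step 2: PC=1 exec 'ADD B, D'. After: A=0 B=2 C=0 D=2 ZF=0 PC=2
Step 3: PC=2 exec 'ADD C, D'. After: A=0 B=2 C=2 D=2 ZF=0 PC=3
Step 4: PC=3 exec 'MOV D, 10'. After: A=0 B=2 C=2 D=10 ZF=0 PC=4
Step 5: PC=4 exec 'SUB C, D'. After: A=0 B=2 C=-8 D=10 ZF=0 PC=5
Step 6: PC=5 exec 'ADD A, A'. After: A=0 B=2 C=-8 D=10 ZF=1 PC=6
Step 7: PC=6 exec 'SUB C, B'. After: A=0 B=2 C=-10 D=10 ZF=0 PC=7
Step 8: PC=7 exec 'MOV D, 2'. After: A=0 B=2 C=-10 D=2 ZF=0 PC=8
Step 9: PC=8 exec 'MOV D, -4'. After: A=0 B=2 C=-10 D=-4 ZF=0 PC=9
Step 10: PC=9 exec 'MOV C, A'. After: A=0 B=2 C=0 D=-4 ZF=0 PC=10
Step 11: PC=10 exec 'MOV A, D'. After: A=-4 B=2 C=0 D=-4 ZF=0 PC=11
Step 12: PC=11 exec 'SUB A, B'. After: A=-6 B=2 C=0 D=-4 ZF=0 PC=12
Step 13: PC=12 exec 'ADD D, 4'. After: A=-6 B=2 C=0 D=0 ZF=1 PC=13
Step 14: PC=13 exec 'MOV A, 7'. After: A=7 B=2 C=0 D=0 ZF=1 PC=14
Step 15: PC=14 exec 'HALT'. After: A=7 B=2 C=0 D=0 ZF=1 PC=14 HALTED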